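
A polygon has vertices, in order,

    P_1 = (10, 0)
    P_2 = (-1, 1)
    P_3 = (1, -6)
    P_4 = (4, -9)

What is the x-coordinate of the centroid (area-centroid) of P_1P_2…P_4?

95/24

Apply the surveyor's formula. First the cross-terms c_i = x_i·y_{i+1} − x_{i+1}·y_i:
  10, 5, 15, 90  ⇒  2A = 120, A = 60.
Then Σ (x_i + x_{i+1})·c_i = 1425, so x̄ = 1425 / (6·60) = 95/24.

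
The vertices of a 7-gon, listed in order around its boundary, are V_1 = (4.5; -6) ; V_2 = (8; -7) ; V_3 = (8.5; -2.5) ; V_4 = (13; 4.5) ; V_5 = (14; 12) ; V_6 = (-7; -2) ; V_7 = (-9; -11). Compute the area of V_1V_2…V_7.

Apply the shoelace formula: 2A = Σ (x_i·y_{i+1} − x_{i+1}·y_i), indices taken mod 7.
V_1→V_2: (4.5)(-7) − (8)(-6) = 16.5
V_2→V_3: (8)(-2.5) − (8.5)(-7) = 39.5
V_3→V_4: (8.5)(4.5) − (13)(-2.5) = 70.75
V_4→V_5: (13)(12) − (14)(4.5) = 93
V_5→V_6: (14)(-2) − (-7)(12) = 56
V_6→V_7: (-7)(-11) − (-9)(-2) = 59
V_7→V_1: (-9)(-6) − (4.5)(-11) = 103.5
Σ = 438.25
Area = |Σ|/2 = 219.125.

219.125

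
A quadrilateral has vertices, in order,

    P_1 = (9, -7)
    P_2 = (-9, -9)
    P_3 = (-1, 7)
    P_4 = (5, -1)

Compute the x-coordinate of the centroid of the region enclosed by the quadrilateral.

-55/207

Apply the shoelace (surveyor's) formula. First the cross-terms c_i = x_i·y_{i+1} − x_{i+1}·y_i:
  -144, -72, -34, -26  ⇒  2A = -276, A = -138.
Then Σ (x_i + x_{i+1})·c_i = 220, so x̄ = 220 / (6·(-138)) = -55/207.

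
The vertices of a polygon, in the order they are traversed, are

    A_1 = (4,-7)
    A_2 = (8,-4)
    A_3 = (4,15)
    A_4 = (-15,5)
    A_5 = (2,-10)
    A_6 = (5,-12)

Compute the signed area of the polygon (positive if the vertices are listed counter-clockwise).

300

Apply Gauss's area formula: 2A = Σ (x_i·y_{i+1} − x_{i+1}·y_i), indices taken mod 6.
Cross-terms: 40, 136, 245, 140, 26, 13  ⇒  Σ = 600
Signed area = Σ/2 = 300 (positive ⇒ counter-clockwise traversal).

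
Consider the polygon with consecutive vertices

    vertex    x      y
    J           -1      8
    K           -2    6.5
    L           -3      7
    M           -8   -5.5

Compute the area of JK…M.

9

Apply the surveyor's formula: 2A = Σ (x_i·y_{i+1} − x_{i+1}·y_i), indices taken mod 4.
Σ = (9.5) + (5.5) + (72.5) + (-69.5) = 18
Area = |Σ|/2 = 9.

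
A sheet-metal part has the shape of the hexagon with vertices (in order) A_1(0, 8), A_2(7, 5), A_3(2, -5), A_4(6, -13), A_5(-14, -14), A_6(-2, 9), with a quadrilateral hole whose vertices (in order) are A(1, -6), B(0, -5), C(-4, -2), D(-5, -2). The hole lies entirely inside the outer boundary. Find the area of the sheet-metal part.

264

Outer boundary:
Apply Gauss's area formula: 2A = Σ (x_i·y_{i+1} − x_{i+1}·y_i), indices taken mod 6.
A_1→A_2: (0)(5) − (7)(8) = -56
A_2→A_3: (7)(-5) − (2)(5) = -45
A_3→A_4: (2)(-13) − (6)(-5) = 4
A_4→A_5: (6)(-14) − (-14)(-13) = -266
A_5→A_6: (-14)(9) − (-2)(-14) = -154
A_6→A_1: (-2)(8) − (0)(9) = -16
Σ = -533
Area = |Σ|/2 = 266.5.
Hole:
Apply Gauss's area formula: 2A = Σ (x_i·y_{i+1} − x_{i+1}·y_i), indices taken mod 4.
A→B: (1)(-5) − (0)(-6) = -5
B→C: (0)(-2) − (-4)(-5) = -20
C→D: (-4)(-2) − (-5)(-2) = -2
D→A: (-5)(-6) − (1)(-2) = 32
Σ = 5
Area = |Σ|/2 = 2.5.
Net area = 266.5 − 2.5 = 264.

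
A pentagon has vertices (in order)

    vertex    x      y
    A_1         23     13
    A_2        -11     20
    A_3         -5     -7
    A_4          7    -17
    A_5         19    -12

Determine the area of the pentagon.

838

Apply the shoelace formula: 2A = Σ (x_i·y_{i+1} − x_{i+1}·y_i), indices taken mod 5.
Σ = (603) + (177) + (134) + (239) + (523) = 1676
Area = |Σ|/2 = 838.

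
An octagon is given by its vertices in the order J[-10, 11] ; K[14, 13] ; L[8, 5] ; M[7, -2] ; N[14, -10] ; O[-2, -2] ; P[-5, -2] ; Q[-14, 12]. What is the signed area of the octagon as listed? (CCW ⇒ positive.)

-293.5

Apply the shoelace formula: 2A = Σ (x_i·y_{i+1} − x_{i+1}·y_i), indices taken mod 8.
J→K: (-10)(13) − (14)(11) = -284
K→L: (14)(5) − (8)(13) = -34
L→M: (8)(-2) − (7)(5) = -51
M→N: (7)(-10) − (14)(-2) = -42
N→O: (14)(-2) − (-2)(-10) = -48
O→P: (-2)(-2) − (-5)(-2) = -6
P→Q: (-5)(12) − (-14)(-2) = -88
Q→J: (-14)(11) − (-10)(12) = -34
Σ = -587
Signed area = Σ/2 = -293.5 (negative ⇒ clockwise traversal).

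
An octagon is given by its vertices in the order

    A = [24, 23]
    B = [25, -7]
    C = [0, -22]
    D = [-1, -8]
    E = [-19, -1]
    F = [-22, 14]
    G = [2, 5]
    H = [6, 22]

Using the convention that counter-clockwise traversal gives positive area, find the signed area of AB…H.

Σ = (-743) + (-550) + (-22) + (-151) + (-288) + (-138) + (14) + (-390) = -2268
Signed area = Σ/2 = -1134 (negative ⇒ clockwise traversal).

-1134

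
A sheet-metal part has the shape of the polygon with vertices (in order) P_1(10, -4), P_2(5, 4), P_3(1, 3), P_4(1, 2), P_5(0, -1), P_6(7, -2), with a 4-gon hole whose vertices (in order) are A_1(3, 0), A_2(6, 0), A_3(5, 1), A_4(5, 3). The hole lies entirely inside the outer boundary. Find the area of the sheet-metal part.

30.5

Outer boundary:
Apply the shoelace formula: 2A = Σ (x_i·y_{i+1} − x_{i+1}·y_i), indices taken mod 6.
Σ = (60) + (11) + (-1) + (-1) + (7) + (-8) = 68
Area = |Σ|/2 = 34.
Hole:
Apply the shoelace (surveyor's) formula: 2A = Σ (x_i·y_{i+1} − x_{i+1}·y_i), indices taken mod 4.
Σ = (0) + (6) + (10) + (-9) = 7
Area = |Σ|/2 = 3.5.
Net area = 34 − 3.5 = 30.5.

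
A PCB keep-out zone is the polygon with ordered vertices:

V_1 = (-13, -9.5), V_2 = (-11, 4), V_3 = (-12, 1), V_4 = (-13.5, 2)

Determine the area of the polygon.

12.125

Σ = (-156.5) + (37) + (-10.5) + (154.25) = 24.25
Area = |Σ|/2 = 12.125.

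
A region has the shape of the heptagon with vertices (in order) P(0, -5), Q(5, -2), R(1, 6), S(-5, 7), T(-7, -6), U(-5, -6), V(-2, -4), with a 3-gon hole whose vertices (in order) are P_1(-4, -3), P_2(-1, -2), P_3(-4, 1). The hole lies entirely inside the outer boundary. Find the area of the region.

95.5

Outer boundary:
Σ = (25) + (32) + (37) + (79) + (12) + (8) + (10) = 203
Area = |Σ|/2 = 101.5.
Hole:
Apply the surveyor's formula: 2A = Σ (x_i·y_{i+1} − x_{i+1}·y_i), indices taken mod 3.
Cross-terms: 5, -9, 16  ⇒  Σ = 12
Area = |Σ|/2 = 6.
Net area = 101.5 − 6 = 95.5.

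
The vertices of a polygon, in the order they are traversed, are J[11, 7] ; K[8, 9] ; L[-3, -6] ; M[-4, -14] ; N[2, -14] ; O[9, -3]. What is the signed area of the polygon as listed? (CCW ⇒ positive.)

Apply the shoelace (surveyor's) formula: 2A = Σ (x_i·y_{i+1} − x_{i+1}·y_i), indices taken mod 6.
Σ = (43) + (-21) + (18) + (84) + (120) + (96) = 340
Signed area = Σ/2 = 170 (positive ⇒ counter-clockwise traversal).

170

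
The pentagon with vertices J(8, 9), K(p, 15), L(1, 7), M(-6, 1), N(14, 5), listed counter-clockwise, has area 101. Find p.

Write out the shoelace sum; only the two edges meeting at K involve p:
2·Area = [(8·15 − p·9) + (p·7 − 1·15)] + 85
       = -2·p + 190 = 202
⇒ p = -6.

-6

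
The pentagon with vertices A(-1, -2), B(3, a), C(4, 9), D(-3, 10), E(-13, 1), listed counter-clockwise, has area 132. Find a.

-2

The doubled signed area Σ (x_i y_{i+1} − x_{i+1} y_i) is linear in a.
With a=0 it equals 254; the coefficient of a is -5 (from the two edges through B).
So -5·a + 254 = 2·132 = 264 ⇒ a = -2.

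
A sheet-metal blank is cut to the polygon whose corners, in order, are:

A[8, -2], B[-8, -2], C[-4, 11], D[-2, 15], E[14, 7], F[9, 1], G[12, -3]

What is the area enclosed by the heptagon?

239

Apply the shoelace (surveyor's) formula: 2A = Σ (x_i·y_{i+1} − x_{i+1}·y_i), indices taken mod 7.
Σ = (-32) + (-96) + (-38) + (-224) + (-49) + (-39) + (0) = -478
Area = |Σ|/2 = 239.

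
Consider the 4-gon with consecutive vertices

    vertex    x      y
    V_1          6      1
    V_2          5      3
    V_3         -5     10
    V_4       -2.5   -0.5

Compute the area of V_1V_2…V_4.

53

Σ = (13) + (65) + (27.5) + (0.5) = 106
Area = |Σ|/2 = 53.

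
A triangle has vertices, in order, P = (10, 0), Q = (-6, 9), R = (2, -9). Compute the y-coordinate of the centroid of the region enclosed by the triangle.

Apply the surveyor's formula. First the cross-terms c_i = x_i·y_{i+1} − x_{i+1}·y_i:
  90, 36, 90  ⇒  2A = 216, A = 108.
Then Σ (y_i + y_{i+1})·c_i = 0, so ȳ = 0 / (6·108) = 0.

0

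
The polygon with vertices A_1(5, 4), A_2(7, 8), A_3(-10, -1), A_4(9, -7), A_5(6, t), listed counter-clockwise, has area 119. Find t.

2

Write out the shoelace sum; only the two edges meeting at A_5 involve t:
2·Area = [(9·t − 6·(-7)) + (6·4 − 5·t)] + 164
       = 4·t + 230 = 238
⇒ t = 2.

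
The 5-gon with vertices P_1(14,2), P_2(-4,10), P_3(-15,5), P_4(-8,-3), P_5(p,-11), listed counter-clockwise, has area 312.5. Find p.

Write out the shoelace sum; only the two edges meeting at P_5 involve p:
2·Area = [((-8)·(-11) − p·(-3)) + (p·2 − 14·(-11))] + 363
       = 5·p + 605 = 625
⇒ p = 4.

4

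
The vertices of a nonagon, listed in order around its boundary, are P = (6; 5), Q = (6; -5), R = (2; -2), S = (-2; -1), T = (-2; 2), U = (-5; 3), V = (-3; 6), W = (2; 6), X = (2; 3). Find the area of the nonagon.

P→Q: (6)(-5) − (6)(5) = -60
Q→R: (6)(-2) − (2)(-5) = -2
R→S: (2)(-1) − (-2)(-2) = -6
S→T: (-2)(2) − (-2)(-1) = -6
T→U: (-2)(3) − (-5)(2) = 4
U→V: (-5)(6) − (-3)(3) = -21
V→W: (-3)(6) − (2)(6) = -30
W→X: (2)(3) − (2)(6) = -6
X→P: (2)(5) − (6)(3) = -8
Σ = -135
Area = |Σ|/2 = 67.5.

67.5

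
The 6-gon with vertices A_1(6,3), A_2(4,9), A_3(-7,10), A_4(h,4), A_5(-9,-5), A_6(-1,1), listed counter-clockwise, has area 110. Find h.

-6

Write out the shoelace sum; only the two edges meeting at A_4 involve h:
2·Area = [((-7)·4 − h·10) + (h·(-5) − (-9)·4)] + 122
       = -15·h + 130 = 220
⇒ h = -6.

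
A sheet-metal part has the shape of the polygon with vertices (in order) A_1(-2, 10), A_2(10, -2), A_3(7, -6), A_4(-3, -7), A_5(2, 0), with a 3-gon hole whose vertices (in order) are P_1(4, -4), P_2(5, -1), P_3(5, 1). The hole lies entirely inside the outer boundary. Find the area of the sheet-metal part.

Outer boundary:
Apply the shoelace formula: 2A = Σ (x_i·y_{i+1} − x_{i+1}·y_i), indices taken mod 5.
Σ = (-96) + (-46) + (-67) + (14) + (20) = -175
Area = |Σ|/2 = 87.5.
Hole:
Apply the shoelace formula: 2A = Σ (x_i·y_{i+1} − x_{i+1}·y_i), indices taken mod 3.
P_1→P_2: (4)(-1) − (5)(-4) = 16
P_2→P_3: (5)(1) − (5)(-1) = 10
P_3→P_1: (5)(-4) − (4)(1) = -24
Σ = 2
Area = |Σ|/2 = 1.
Net area = 87.5 − 1 = 86.5.

86.5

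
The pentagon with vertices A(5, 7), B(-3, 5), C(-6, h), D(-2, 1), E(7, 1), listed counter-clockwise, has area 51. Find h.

3

Write out the shoelace sum; only the two edges meeting at C involve h:
2·Area = [((-3)·h − (-6)·5) + ((-6)·1 − (-2)·h)] + 81
       = -1·h + 105 = 102
⇒ h = 3.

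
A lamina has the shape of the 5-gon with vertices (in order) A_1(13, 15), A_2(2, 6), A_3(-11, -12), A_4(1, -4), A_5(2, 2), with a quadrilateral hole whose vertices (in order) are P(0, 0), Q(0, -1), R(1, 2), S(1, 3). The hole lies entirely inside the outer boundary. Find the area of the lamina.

Outer boundary:
Apply Gauss's area formula: 2A = Σ (x_i·y_{i+1} − x_{i+1}·y_i), indices taken mod 5.
Σ = (48) + (42) + (56) + (10) + (4) = 160
Area = |Σ|/2 = 80.
Hole:
Apply the surveyor's formula: 2A = Σ (x_i·y_{i+1} − x_{i+1}·y_i), indices taken mod 4.
Σ = (0) + (1) + (1) + (0) = 2
Area = |Σ|/2 = 1.
Net area = 80 − 1 = 79.

79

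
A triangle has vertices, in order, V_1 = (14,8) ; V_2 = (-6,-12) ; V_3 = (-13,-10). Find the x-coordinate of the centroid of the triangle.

-5/3

Apply the shoelace formula. First the cross-terms c_i = x_i·y_{i+1} − x_{i+1}·y_i:
  -120, -96, 36  ⇒  2A = -180, A = -90.
Then Σ (x_i + x_{i+1})·c_i = 900, so x̄ = 900 / (6·(-90)) = -5/3.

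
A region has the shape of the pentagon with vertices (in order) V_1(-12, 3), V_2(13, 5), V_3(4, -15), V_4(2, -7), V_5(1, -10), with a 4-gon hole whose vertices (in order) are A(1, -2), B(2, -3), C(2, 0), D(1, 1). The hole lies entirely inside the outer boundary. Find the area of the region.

218

Outer boundary:
Σ = (-99) + (-215) + (2) + (-13) + (-117) = -442
Area = |Σ|/2 = 221.
Hole:
A→B: (1)(-3) − (2)(-2) = 1
B→C: (2)(0) − (2)(-3) = 6
C→D: (2)(1) − (1)(0) = 2
D→A: (1)(-2) − (1)(1) = -3
Σ = 6
Area = |Σ|/2 = 3.
Net area = 221 − 3 = 218.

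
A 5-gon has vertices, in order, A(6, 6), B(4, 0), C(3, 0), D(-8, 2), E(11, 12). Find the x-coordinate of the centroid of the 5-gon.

Apply the shoelace (surveyor's) formula. First the cross-terms c_i = x_i·y_{i+1} − x_{i+1}·y_i:
  -24, 0, 6, -118, -6  ⇒  2A = -142, A = -71.
Then Σ (x_i + x_{i+1})·c_i = -726, so x̄ = -726 / (6·(-71)) = 121/71.

121/71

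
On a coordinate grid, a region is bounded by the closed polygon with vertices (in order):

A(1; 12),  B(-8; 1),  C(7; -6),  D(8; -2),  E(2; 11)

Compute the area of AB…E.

138.5

Apply Gauss's area formula: 2A = Σ (x_i·y_{i+1} − x_{i+1}·y_i), indices taken mod 5.
Cross-terms: 97, 41, 34, 92, 13  ⇒  Σ = 277
Area = |Σ|/2 = 138.5.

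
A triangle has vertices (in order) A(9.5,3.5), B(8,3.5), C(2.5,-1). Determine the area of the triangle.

Cross-terms: 5.25, -16.75, 18.25  ⇒  Σ = 6.75
Area = |Σ|/2 = 3.375.

3.375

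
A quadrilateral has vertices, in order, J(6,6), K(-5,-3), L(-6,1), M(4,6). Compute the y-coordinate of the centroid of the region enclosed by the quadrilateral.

38/21

Apply Gauss's area formula. First the cross-terms c_i = x_i·y_{i+1} − x_{i+1}·y_i:
  12, -23, -40, -12  ⇒  2A = -63, A = -31.5.
Then Σ (y_i + y_{i+1})·c_i = -342, so ȳ = -342 / (6·(-31.5)) = 38/21.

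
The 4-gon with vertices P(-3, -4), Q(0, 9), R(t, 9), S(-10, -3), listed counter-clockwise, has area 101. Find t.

The doubled signed area Σ (x_i y_{i+1} − x_{i+1} y_i) is linear in t.
With t=0 it equals 94; the coefficient of t is -12 (from the two edges through R).
So -12·t + 94 = 2·101 = 202 ⇒ t = -9.

-9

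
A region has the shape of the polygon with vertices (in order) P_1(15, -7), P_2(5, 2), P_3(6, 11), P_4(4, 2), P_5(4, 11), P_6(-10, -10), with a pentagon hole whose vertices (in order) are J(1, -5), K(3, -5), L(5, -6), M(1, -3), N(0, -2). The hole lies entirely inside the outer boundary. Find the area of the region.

197

Outer boundary:
Apply Gauss's area formula: 2A = Σ (x_i·y_{i+1} − x_{i+1}·y_i), indices taken mod 6.
Σ = (65) + (43) + (-32) + (36) + (70) + (220) = 402
Area = |Σ|/2 = 201.
Hole:
J→K: (1)(-5) − (3)(-5) = 10
K→L: (3)(-6) − (5)(-5) = 7
L→M: (5)(-3) − (1)(-6) = -9
M→N: (1)(-2) − (0)(-3) = -2
N→J: (0)(-5) − (1)(-2) = 2
Σ = 8
Area = |Σ|/2 = 4.
Net area = 201 − 4 = 197.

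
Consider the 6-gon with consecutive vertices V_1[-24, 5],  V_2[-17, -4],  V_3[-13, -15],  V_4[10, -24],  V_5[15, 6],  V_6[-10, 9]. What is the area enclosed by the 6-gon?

Apply the shoelace formula: 2A = Σ (x_i·y_{i+1} − x_{i+1}·y_i), indices taken mod 6.
Σ = (181) + (203) + (462) + (420) + (195) + (166) = 1627
Area = |Σ|/2 = 813.5.

813.5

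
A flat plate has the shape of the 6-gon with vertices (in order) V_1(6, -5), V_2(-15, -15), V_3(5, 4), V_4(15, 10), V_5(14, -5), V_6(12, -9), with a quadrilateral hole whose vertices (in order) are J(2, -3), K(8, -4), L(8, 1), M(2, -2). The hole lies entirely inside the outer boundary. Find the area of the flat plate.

Outer boundary:
Apply the shoelace (surveyor's) formula: 2A = Σ (x_i·y_{i+1} − x_{i+1}·y_i), indices taken mod 6.
Cross-terms: -165, 15, -10, -215, -66, -6  ⇒  Σ = -447
Area = |Σ|/2 = 223.5.
Hole:
Apply the surveyor's formula: 2A = Σ (x_i·y_{i+1} − x_{i+1}·y_i), indices taken mod 4.
Cross-terms: 16, 40, -18, -2  ⇒  Σ = 36
Area = |Σ|/2 = 18.
Net area = 223.5 − 18 = 205.5.

205.5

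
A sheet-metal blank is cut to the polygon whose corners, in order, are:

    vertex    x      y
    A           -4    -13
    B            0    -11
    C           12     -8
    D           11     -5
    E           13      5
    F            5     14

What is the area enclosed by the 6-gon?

236

Cross-terms: 44, 132, 28, 120, 157, -9  ⇒  Σ = 472
Area = |Σ|/2 = 236.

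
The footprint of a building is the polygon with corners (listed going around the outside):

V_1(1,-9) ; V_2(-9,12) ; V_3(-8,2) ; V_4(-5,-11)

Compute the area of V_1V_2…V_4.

81.5

Apply the shoelace (surveyor's) formula: 2A = Σ (x_i·y_{i+1} − x_{i+1}·y_i), indices taken mod 4.
Cross-terms: -69, 78, 98, 56  ⇒  Σ = 163
Area = |Σ|/2 = 81.5.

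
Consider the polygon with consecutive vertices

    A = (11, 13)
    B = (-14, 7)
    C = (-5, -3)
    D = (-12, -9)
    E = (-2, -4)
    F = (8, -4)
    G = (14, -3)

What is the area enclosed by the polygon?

Cross-terms: 259, 77, 9, 30, 40, 32, 215  ⇒  Σ = 662
Area = |Σ|/2 = 331.

331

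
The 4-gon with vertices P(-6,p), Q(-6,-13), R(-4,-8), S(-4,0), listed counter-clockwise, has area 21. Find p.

Write out the shoelace sum; only the two edges meeting at P involve p:
2·Area = [((-4)·p − (-6)·0) + ((-6)·(-13) − (-6)·p)] + -36
       = 2·p + 42 = 42
⇒ p = 0.

0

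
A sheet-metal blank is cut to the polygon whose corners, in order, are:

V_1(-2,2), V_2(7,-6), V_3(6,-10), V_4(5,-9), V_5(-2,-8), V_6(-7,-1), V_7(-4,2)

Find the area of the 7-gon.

87

Σ = (-2) + (-34) + (-4) + (-58) + (-54) + (-18) + (-4) = -174
Area = |Σ|/2 = 87.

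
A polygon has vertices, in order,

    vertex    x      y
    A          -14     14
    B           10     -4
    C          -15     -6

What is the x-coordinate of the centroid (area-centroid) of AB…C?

-19/3

Apply the shoelace (surveyor's) formula. First the cross-terms c_i = x_i·y_{i+1} − x_{i+1}·y_i:
  -84, -120, -294  ⇒  2A = -498, A = -249.
Then Σ (x_i + x_{i+1})·c_i = 9462, so x̄ = 9462 / (6·(-249)) = -19/3.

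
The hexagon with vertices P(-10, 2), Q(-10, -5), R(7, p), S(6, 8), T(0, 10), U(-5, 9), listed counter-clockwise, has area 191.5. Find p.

The doubled signed area Σ (x_i y_{i+1} − x_{i+1} y_i) is linear in p.
With p=0 it equals 351; the coefficient of p is -16 (from the two edges through R).
So -16·p + 351 = 2·191.5 = 383 ⇒ p = -2.

-2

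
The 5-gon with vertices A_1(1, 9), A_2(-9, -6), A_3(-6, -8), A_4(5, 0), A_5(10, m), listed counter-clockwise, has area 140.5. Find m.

The doubled signed area Σ (x_i y_{i+1} − x_{i+1} y_i) is linear in m.
With m=0 it equals 241; the coefficient of m is 4 (from the two edges through A_5).
So 4·m + 241 = 2·140.5 = 281 ⇒ m = 10.

10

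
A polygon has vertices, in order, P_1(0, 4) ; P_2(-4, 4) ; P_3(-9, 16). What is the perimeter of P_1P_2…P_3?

|P_1P_2| = √((-4)² + (0)²) = √16 = 4
|P_2P_3| = √((-5)² + (12)²) = √169 = 13
|P_3P_1| = √((9)² + (-12)²) = √225 = 15
Perimeter = 4 + 13 + 15 = 32.

32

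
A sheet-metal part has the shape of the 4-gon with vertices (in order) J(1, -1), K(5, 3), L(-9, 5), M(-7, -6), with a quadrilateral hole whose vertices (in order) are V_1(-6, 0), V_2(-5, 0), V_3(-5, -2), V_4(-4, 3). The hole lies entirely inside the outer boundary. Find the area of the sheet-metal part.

78.5

Outer boundary:
Cross-terms: 8, 52, 89, 13  ⇒  Σ = 162
Area = |Σ|/2 = 81.
Hole:
Σ = (0) + (10) + (-23) + (18) = 5
Area = |Σ|/2 = 2.5.
Net area = 81 − 2.5 = 78.5.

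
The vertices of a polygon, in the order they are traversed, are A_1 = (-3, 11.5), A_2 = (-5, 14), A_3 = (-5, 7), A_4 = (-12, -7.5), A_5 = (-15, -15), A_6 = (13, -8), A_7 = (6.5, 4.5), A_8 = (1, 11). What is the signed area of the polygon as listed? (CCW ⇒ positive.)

Σ = (15.5) + (35) + (121.5) + (67.5) + (315) + (110.5) + (67) + (44.5) = 776.5
Signed area = Σ/2 = 388.25 (positive ⇒ counter-clockwise traversal).

388.25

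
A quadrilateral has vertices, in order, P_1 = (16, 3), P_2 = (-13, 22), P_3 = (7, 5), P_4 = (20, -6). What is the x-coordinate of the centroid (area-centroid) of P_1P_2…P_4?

1423/186

Apply the shoelace formula. First the cross-terms c_i = x_i·y_{i+1} − x_{i+1}·y_i:
  391, -219, -142, 156  ⇒  2A = 186, A = 93.
Then Σ (x_i + x_{i+1})·c_i = 4269, so x̄ = 4269 / (6·93) = 1423/186.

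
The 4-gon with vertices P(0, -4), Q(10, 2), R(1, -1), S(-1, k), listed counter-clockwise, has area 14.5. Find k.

The doubled signed area Σ (x_i y_{i+1} − x_{i+1} y_i) is linear in k.
With k=0 it equals 31; the coefficient of k is 1 (from the two edges through S).
So 1·k + 31 = 2·14.5 = 29 ⇒ k = -2.

-2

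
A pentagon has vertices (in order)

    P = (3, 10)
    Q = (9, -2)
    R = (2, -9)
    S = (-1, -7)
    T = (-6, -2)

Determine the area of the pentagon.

Apply the shoelace formula: 2A = Σ (x_i·y_{i+1} − x_{i+1}·y_i), indices taken mod 5.
Cross-terms: -96, -77, -23, -40, -54  ⇒  Σ = -290
Area = |Σ|/2 = 145.

145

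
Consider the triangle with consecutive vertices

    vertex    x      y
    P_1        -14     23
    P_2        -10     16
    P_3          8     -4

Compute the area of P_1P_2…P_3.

Apply Gauss's area formula: 2A = Σ (x_i·y_{i+1} − x_{i+1}·y_i), indices taken mod 3.
Σ = (6) + (-88) + (128) = 46
Area = |Σ|/2 = 23.

23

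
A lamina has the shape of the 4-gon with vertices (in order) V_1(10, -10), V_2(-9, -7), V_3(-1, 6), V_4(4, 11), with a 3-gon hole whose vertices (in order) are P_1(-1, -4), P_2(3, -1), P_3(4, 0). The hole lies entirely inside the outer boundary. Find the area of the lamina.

202.5

Outer boundary:
Apply the shoelace formula: 2A = Σ (x_i·y_{i+1} − x_{i+1}·y_i), indices taken mod 4.
V_1→V_2: (10)(-7) − (-9)(-10) = -160
V_2→V_3: (-9)(6) − (-1)(-7) = -61
V_3→V_4: (-1)(11) − (4)(6) = -35
V_4→V_1: (4)(-10) − (10)(11) = -150
Σ = -406
Area = |Σ|/2 = 203.
Hole:
Apply the shoelace formula: 2A = Σ (x_i·y_{i+1} − x_{i+1}·y_i), indices taken mod 3.
Σ = (13) + (4) + (-16) = 1
Area = |Σ|/2 = 0.5.
Net area = 203 − 0.5 = 202.5.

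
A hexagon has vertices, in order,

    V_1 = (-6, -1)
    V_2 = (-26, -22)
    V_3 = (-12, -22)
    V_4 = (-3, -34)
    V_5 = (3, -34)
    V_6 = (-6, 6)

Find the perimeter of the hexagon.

112

|V_1V_2| = √((-20)² + (-21)²) = √841 = 29
|V_2V_3| = √((14)² + (0)²) = √196 = 14
|V_3V_4| = √((9)² + (-12)²) = √225 = 15
|V_4V_5| = √((6)² + (0)²) = √36 = 6
|V_5V_6| = √((-9)² + (40)²) = √1681 = 41
|V_6V_1| = √((0)² + (-7)²) = √49 = 7
Perimeter = 29 + 14 + 15 + 6 + 41 + 7 = 112.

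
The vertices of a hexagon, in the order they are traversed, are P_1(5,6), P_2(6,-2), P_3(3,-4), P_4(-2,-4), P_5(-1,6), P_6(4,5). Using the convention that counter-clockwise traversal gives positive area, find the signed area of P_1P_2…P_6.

Apply the shoelace (surveyor's) formula: 2A = Σ (x_i·y_{i+1} − x_{i+1}·y_i), indices taken mod 6.
Cross-terms: -46, -18, -20, -16, -29, -1  ⇒  Σ = -130
Signed area = Σ/2 = -65 (negative ⇒ clockwise traversal).

-65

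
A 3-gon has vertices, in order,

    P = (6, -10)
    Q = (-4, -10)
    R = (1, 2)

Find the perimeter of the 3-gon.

|PQ| = √((-10)² + (0)²) = √100 = 10
|QR| = √((5)² + (12)²) = √169 = 13
|RP| = √((5)² + (-12)²) = √169 = 13
Perimeter = 10 + 13 + 13 = 36.

36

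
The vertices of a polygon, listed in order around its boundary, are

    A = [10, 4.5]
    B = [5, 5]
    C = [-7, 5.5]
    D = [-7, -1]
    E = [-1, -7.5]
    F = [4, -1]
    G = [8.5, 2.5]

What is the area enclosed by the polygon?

Apply the shoelace formula: 2A = Σ (x_i·y_{i+1} − x_{i+1}·y_i), indices taken mod 7.
Σ = (27.5) + (62.5) + (45.5) + (51.5) + (31) + (18.5) + (13.25) = 249.75
Area = |Σ|/2 = 124.875.

124.875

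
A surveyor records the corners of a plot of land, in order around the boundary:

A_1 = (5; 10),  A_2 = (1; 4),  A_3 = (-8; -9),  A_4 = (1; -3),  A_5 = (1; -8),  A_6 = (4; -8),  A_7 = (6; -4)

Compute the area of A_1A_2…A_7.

98.5

Apply the shoelace (surveyor's) formula: 2A = Σ (x_i·y_{i+1} − x_{i+1}·y_i), indices taken mod 7.
Cross-terms: 10, 23, 33, -5, 24, 32, 80  ⇒  Σ = 197
Area = |Σ|/2 = 98.5.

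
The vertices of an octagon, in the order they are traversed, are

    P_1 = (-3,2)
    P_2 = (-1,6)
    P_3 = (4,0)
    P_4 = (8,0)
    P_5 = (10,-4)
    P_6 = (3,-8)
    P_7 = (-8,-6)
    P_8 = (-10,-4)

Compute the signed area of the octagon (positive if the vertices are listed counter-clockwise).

Apply the shoelace formula: 2A = Σ (x_i·y_{i+1} − x_{i+1}·y_i), indices taken mod 8.
Σ = (-16) + (-24) + (0) + (-32) + (-68) + (-82) + (-28) + (-32) = -282
Signed area = Σ/2 = -141 (negative ⇒ clockwise traversal).

-141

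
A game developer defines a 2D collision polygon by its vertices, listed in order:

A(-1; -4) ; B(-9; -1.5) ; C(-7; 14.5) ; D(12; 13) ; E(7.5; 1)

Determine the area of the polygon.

277.5

Apply Gauss's area formula: 2A = Σ (x_i·y_{i+1} − x_{i+1}·y_i), indices taken mod 5.
A→B: (-1)(-1.5) − (-9)(-4) = -34.5
B→C: (-9)(14.5) − (-7)(-1.5) = -141
C→D: (-7)(13) − (12)(14.5) = -265
D→E: (12)(1) − (7.5)(13) = -85.5
E→A: (7.5)(-4) − (-1)(1) = -29
Σ = -555
Area = |Σ|/2 = 277.5.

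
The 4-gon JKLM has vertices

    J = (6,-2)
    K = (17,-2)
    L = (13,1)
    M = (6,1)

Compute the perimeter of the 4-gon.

26

|JK| = √((11)² + (0)²) = √121 = 11
|KL| = √((-4)² + (3)²) = √25 = 5
|LM| = √((-7)² + (0)²) = √49 = 7
|MJ| = √((0)² + (-3)²) = √9 = 3
Perimeter = 11 + 5 + 7 + 3 = 26.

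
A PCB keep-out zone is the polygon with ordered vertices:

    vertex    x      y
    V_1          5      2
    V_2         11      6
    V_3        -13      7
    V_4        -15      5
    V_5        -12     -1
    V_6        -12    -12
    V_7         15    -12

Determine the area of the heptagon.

Cross-terms: 8, 155, 40, 75, 132, 324, 90  ⇒  Σ = 824
Area = |Σ|/2 = 412.

412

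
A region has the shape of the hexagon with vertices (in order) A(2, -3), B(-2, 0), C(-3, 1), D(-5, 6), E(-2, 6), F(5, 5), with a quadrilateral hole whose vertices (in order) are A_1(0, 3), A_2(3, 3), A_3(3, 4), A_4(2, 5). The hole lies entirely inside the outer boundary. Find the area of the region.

48.5

Outer boundary:
Cross-terms: -6, -2, -13, -18, -40, -25  ⇒  Σ = -104
Area = |Σ|/2 = 52.
Hole:
Σ = (-9) + (3) + (7) + (6) = 7
Area = |Σ|/2 = 3.5.
Net area = 52 − 3.5 = 48.5.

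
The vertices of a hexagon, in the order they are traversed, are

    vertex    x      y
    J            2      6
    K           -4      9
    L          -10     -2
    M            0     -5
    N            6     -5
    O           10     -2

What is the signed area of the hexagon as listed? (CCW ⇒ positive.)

161

Apply the surveyor's formula: 2A = Σ (x_i·y_{i+1} − x_{i+1}·y_i), indices taken mod 6.
Σ = (42) + (98) + (50) + (30) + (38) + (64) = 322
Signed area = Σ/2 = 161 (positive ⇒ counter-clockwise traversal).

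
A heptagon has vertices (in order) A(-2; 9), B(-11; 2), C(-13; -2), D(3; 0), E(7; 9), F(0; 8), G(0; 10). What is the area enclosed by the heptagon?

126

Apply the surveyor's formula: 2A = Σ (x_i·y_{i+1} − x_{i+1}·y_i), indices taken mod 7.
A→B: (-2)(2) − (-11)(9) = 95
B→C: (-11)(-2) − (-13)(2) = 48
C→D: (-13)(0) − (3)(-2) = 6
D→E: (3)(9) − (7)(0) = 27
E→F: (7)(8) − (0)(9) = 56
F→G: (0)(10) − (0)(8) = 0
G→A: (0)(9) − (-2)(10) = 20
Σ = 252
Area = |Σ|/2 = 126.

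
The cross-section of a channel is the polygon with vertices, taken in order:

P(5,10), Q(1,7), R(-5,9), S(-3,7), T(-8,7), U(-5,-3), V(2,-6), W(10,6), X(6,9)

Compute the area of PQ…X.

Apply the surveyor's formula: 2A = Σ (x_i·y_{i+1} − x_{i+1}·y_i), indices taken mod 9.
Σ = (25) + (44) + (-8) + (35) + (59) + (36) + (72) + (54) + (15) = 332
Area = |Σ|/2 = 166.

166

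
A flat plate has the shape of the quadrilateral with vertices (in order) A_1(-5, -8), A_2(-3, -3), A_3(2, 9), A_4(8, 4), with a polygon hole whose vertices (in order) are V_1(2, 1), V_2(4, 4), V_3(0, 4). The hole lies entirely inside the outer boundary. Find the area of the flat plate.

Outer boundary:
Apply the shoelace (surveyor's) formula: 2A = Σ (x_i·y_{i+1} − x_{i+1}·y_i), indices taken mod 4.
Σ = (-9) + (-21) + (-64) + (-44) = -138
Area = |Σ|/2 = 69.
Hole:
Apply the shoelace (surveyor's) formula: 2A = Σ (x_i·y_{i+1} − x_{i+1}·y_i), indices taken mod 3.
Cross-terms: 4, 16, -8  ⇒  Σ = 12
Area = |Σ|/2 = 6.
Net area = 69 − 6 = 63.

63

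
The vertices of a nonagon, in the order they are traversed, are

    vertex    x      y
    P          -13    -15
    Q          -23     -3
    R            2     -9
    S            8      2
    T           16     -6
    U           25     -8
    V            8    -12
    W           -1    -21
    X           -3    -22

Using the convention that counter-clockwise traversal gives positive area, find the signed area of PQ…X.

Cross-terms: -306, 213, 76, -80, 22, -236, -180, -41, -241  ⇒  Σ = -773
Signed area = Σ/2 = -386.5 (negative ⇒ clockwise traversal).

-386.5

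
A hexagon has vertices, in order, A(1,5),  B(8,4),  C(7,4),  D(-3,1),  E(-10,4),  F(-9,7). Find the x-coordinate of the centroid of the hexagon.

-300/101

Apply Gauss's area formula. First the cross-terms c_i = x_i·y_{i+1} − x_{i+1}·y_i:
  -36, 4, 19, -2, -34, -52  ⇒  2A = -101, A = -50.5.
Then Σ (x_i + x_{i+1})·c_i = 900, so x̄ = 900 / (6·(-50.5)) = -300/101.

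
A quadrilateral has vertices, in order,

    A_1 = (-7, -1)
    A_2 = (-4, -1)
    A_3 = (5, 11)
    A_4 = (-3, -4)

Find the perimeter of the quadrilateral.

40

|A_1A_2| = √((3)² + (0)²) = √9 = 3
|A_2A_3| = √((9)² + (12)²) = √225 = 15
|A_3A_4| = √((-8)² + (-15)²) = √289 = 17
|A_4A_1| = √((-4)² + (3)²) = √25 = 5
Perimeter = 3 + 15 + 17 + 5 = 40.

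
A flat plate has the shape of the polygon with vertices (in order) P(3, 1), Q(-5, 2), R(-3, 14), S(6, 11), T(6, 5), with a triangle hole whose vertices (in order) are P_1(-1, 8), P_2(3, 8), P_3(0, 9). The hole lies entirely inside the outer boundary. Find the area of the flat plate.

Outer boundary:
Apply Gauss's area formula: 2A = Σ (x_i·y_{i+1} − x_{i+1}·y_i), indices taken mod 5.
P→Q: (3)(2) − (-5)(1) = 11
Q→R: (-5)(14) − (-3)(2) = -64
R→S: (-3)(11) − (6)(14) = -117
S→T: (6)(5) − (6)(11) = -36
T→P: (6)(1) − (3)(5) = -9
Σ = -215
Area = |Σ|/2 = 107.5.
Hole:
Cross-terms: -32, 27, 9  ⇒  Σ = 4
Area = |Σ|/2 = 2.
Net area = 107.5 − 2 = 105.5.

105.5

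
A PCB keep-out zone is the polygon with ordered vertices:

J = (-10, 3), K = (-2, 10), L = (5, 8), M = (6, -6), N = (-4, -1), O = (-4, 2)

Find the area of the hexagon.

Apply the surveyor's formula: 2A = Σ (x_i·y_{i+1} − x_{i+1}·y_i), indices taken mod 6.
J→K: (-10)(10) − (-2)(3) = -94
K→L: (-2)(8) − (5)(10) = -66
L→M: (5)(-6) − (6)(8) = -78
M→N: (6)(-1) − (-4)(-6) = -30
N→O: (-4)(2) − (-4)(-1) = -12
O→J: (-4)(3) − (-10)(2) = 8
Σ = -272
Area = |Σ|/2 = 136.

136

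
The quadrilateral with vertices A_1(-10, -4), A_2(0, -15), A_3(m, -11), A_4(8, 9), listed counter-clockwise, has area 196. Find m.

4

The doubled signed area Σ (x_i y_{i+1} − x_{i+1} y_i) is linear in m.
With m=0 it equals 296; the coefficient of m is 24 (from the two edges through A_3).
So 24·m + 296 = 2·196 = 392 ⇒ m = 4.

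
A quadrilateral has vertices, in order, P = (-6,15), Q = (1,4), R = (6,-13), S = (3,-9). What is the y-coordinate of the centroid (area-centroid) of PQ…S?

0.44

Apply the surveyor's formula. First the cross-terms c_i = x_i·y_{i+1} − x_{i+1}·y_i:
  -39, -37, -15, -9  ⇒  2A = -100, A = -50.
Then Σ (y_i + y_{i+1})·c_i = -132, so ȳ = -132 / (6·(-50)) = 0.44.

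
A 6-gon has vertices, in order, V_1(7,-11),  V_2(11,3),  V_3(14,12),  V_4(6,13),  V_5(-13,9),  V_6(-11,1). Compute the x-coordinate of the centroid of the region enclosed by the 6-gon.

Apply the shoelace formula. First the cross-terms c_i = x_i·y_{i+1} − x_{i+1}·y_i:
  142, 90, 110, 223, 86, 114  ⇒  2A = 765, A = 382.5.
Then Σ (x_i + x_{i+1})·c_i = 2925, so x̄ = 2925 / (6·382.5) = 65/51.

65/51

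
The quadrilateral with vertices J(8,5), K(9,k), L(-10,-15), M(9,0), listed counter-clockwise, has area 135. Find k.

The doubled signed area Σ (x_i y_{i+1} − x_{i+1} y_i) is linear in k.
With k=0 it equals 0; the coefficient of k is 18 (from the two edges through K).
So 18·k + 0 = 2·135 = 270 ⇒ k = 15.

15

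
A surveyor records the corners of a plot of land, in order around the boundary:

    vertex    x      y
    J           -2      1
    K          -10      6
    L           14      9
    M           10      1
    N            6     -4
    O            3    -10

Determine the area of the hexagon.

181.5

Apply the shoelace formula: 2A = Σ (x_i·y_{i+1} − x_{i+1}·y_i), indices taken mod 6.
Σ = (-2) + (-174) + (-76) + (-46) + (-48) + (-17) = -363
Area = |Σ|/2 = 181.5.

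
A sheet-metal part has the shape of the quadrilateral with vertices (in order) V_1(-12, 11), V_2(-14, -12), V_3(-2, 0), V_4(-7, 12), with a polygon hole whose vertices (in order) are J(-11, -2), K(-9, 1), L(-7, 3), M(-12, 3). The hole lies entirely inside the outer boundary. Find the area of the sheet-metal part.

Outer boundary:
Σ = (298) + (-24) + (-24) + (67) = 317
Area = |Σ|/2 = 158.5.
Hole:
J→K: (-11)(1) − (-9)(-2) = -29
K→L: (-9)(3) − (-7)(1) = -20
L→M: (-7)(3) − (-12)(3) = 15
M→J: (-12)(-2) − (-11)(3) = 57
Σ = 23
Area = |Σ|/2 = 11.5.
Net area = 158.5 − 11.5 = 147.

147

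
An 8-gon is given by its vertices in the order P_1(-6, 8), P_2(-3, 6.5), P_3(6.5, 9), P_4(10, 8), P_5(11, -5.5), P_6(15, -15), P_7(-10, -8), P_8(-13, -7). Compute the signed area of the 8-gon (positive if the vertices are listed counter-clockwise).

Σ = (-15) + (-69.25) + (-38) + (-143) + (-82.5) + (-270) + (-34) + (-146) = -797.75
Signed area = Σ/2 = -398.875 (negative ⇒ clockwise traversal).

-398.875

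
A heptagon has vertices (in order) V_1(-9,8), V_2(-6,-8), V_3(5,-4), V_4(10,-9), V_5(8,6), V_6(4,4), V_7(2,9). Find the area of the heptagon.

222

Apply Gauss's area formula: 2A = Σ (x_i·y_{i+1} − x_{i+1}·y_i), indices taken mod 7.
Σ = (120) + (64) + (-5) + (132) + (8) + (28) + (97) = 444
Area = |Σ|/2 = 222.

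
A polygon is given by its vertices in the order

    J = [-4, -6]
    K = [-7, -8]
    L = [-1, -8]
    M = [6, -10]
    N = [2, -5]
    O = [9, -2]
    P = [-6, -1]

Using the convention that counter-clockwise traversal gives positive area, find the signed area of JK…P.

69

Apply Gauss's area formula: 2A = Σ (x_i·y_{i+1} − x_{i+1}·y_i), indices taken mod 7.
J→K: (-4)(-8) − (-7)(-6) = -10
K→L: (-7)(-8) − (-1)(-8) = 48
L→M: (-1)(-10) − (6)(-8) = 58
M→N: (6)(-5) − (2)(-10) = -10
N→O: (2)(-2) − (9)(-5) = 41
O→P: (9)(-1) − (-6)(-2) = -21
P→J: (-6)(-6) − (-4)(-1) = 32
Σ = 138
Signed area = Σ/2 = 69 (positive ⇒ counter-clockwise traversal).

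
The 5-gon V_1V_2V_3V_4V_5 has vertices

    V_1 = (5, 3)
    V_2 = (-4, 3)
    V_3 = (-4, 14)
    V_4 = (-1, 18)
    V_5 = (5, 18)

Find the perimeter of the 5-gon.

46

|V_1V_2| = √((-9)² + (0)²) = √81 = 9
|V_2V_3| = √((0)² + (11)²) = √121 = 11
|V_3V_4| = √((3)² + (4)²) = √25 = 5
|V_4V_5| = √((6)² + (0)²) = √36 = 6
|V_5V_1| = √((0)² + (-15)²) = √225 = 15
Perimeter = 9 + 11 + 5 + 6 + 15 = 46.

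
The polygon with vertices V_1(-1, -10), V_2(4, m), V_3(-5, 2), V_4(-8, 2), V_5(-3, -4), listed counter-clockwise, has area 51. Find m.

The doubled signed area Σ (x_i y_{i+1} − x_{i+1} y_i) is linear in m.
With m=0 it equals 118; the coefficient of m is 4 (from the two edges through V_2).
So 4·m + 118 = 2·51 = 102 ⇒ m = -4.

-4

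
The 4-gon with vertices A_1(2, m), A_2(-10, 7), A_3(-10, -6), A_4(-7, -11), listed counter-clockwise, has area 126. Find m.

Write out the shoelace sum; only the two edges meeting at A_1 involve m:
2·Area = [((-7)·m − 2·(-11)) + (2·7 − (-10)·m)] + 198
       = 3·m + 234 = 252
⇒ m = 6.

6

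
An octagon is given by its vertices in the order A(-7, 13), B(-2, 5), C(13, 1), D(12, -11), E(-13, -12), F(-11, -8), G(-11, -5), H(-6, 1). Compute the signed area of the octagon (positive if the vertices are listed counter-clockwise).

Apply the shoelace (surveyor's) formula: 2A = Σ (x_i·y_{i+1} − x_{i+1}·y_i), indices taken mod 8.
Cross-terms: -9, -67, -155, -287, -28, -33, -41, -71  ⇒  Σ = -691
Signed area = Σ/2 = -345.5 (negative ⇒ clockwise traversal).

-345.5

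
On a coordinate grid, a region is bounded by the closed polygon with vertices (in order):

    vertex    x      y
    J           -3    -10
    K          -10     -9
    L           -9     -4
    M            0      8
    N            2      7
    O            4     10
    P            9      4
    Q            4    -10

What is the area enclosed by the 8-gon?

J→K: (-3)(-9) − (-10)(-10) = -73
K→L: (-10)(-4) − (-9)(-9) = -41
L→M: (-9)(8) − (0)(-4) = -72
M→N: (0)(7) − (2)(8) = -16
N→O: (2)(10) − (4)(7) = -8
O→P: (4)(4) − (9)(10) = -74
P→Q: (9)(-10) − (4)(4) = -106
Q→J: (4)(-10) − (-3)(-10) = -70
Σ = -460
Area = |Σ|/2 = 230.

230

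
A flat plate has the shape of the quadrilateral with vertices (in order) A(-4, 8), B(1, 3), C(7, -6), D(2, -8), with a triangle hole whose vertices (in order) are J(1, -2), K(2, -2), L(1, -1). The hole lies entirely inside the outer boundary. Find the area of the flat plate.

Outer boundary:
Apply the shoelace formula: 2A = Σ (x_i·y_{i+1} − x_{i+1}·y_i), indices taken mod 4.
Σ = (-20) + (-27) + (-44) + (-16) = -107
Area = |Σ|/2 = 53.5.
Hole:
Apply the shoelace formula: 2A = Σ (x_i·y_{i+1} − x_{i+1}·y_i), indices taken mod 3.
Σ = (2) + (0) + (-1) = 1
Area = |Σ|/2 = 0.5.
Net area = 53.5 − 0.5 = 53.

53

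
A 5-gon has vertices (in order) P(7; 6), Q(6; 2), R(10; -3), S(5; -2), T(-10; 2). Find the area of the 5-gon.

P→Q: (7)(2) − (6)(6) = -22
Q→R: (6)(-3) − (10)(2) = -38
R→S: (10)(-2) − (5)(-3) = -5
S→T: (5)(2) − (-10)(-2) = -10
T→P: (-10)(6) − (7)(2) = -74
Σ = -149
Area = |Σ|/2 = 74.5.

74.5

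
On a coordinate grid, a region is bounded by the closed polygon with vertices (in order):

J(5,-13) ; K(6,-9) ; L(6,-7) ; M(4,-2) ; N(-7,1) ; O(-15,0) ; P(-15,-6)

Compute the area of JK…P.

Apply the shoelace (surveyor's) formula: 2A = Σ (x_i·y_{i+1} − x_{i+1}·y_i), indices taken mod 7.
J→K: (5)(-9) − (6)(-13) = 33
K→L: (6)(-7) − (6)(-9) = 12
L→M: (6)(-2) − (4)(-7) = 16
M→N: (4)(1) − (-7)(-2) = -10
N→O: (-7)(0) − (-15)(1) = 15
O→P: (-15)(-6) − (-15)(0) = 90
P→J: (-15)(-13) − (5)(-6) = 225
Σ = 381
Area = |Σ|/2 = 190.5.

190.5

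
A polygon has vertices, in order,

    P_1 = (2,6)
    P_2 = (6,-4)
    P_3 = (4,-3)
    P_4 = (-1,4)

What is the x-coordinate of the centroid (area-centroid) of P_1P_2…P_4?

347/141

Apply the shoelace (surveyor's) formula. First the cross-terms c_i = x_i·y_{i+1} − x_{i+1}·y_i:
  -44, -2, 13, -14  ⇒  2A = -47, A = -23.5.
Then Σ (x_i + x_{i+1})·c_i = -347, so x̄ = -347 / (6·(-23.5)) = 347/141.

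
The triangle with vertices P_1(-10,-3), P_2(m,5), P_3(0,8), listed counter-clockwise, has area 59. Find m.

8

Write out the shoelace sum; only the two edges meeting at P_2 involve m:
2·Area = [((-10)·5 − m·(-3)) + (m·8 − 0·5)] + 80
       = 11·m + 30 = 118
⇒ m = 8.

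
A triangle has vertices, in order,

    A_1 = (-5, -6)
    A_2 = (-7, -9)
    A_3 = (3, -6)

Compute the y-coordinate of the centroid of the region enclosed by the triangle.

Apply Gauss's area formula. First the cross-terms c_i = x_i·y_{i+1} − x_{i+1}·y_i:
  3, 69, -48  ⇒  2A = 24, A = 12.
Then Σ (y_i + y_{i+1})·c_i = -504, so ȳ = -504 / (6·12) = -7.

-7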